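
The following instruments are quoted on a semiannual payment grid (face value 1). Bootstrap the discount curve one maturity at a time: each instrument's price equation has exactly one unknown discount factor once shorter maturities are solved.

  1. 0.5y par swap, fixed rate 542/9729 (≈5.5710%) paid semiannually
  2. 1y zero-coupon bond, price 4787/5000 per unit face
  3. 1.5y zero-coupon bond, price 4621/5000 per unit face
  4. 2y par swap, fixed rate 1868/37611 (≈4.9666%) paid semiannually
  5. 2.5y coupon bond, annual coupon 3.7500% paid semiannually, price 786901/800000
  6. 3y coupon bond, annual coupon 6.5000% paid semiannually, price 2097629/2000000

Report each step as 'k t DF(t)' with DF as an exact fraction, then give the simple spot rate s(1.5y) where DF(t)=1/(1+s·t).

step 1 [0.5y] swap r/2=271/9729: DF=(1 − 271/9729·(0))/(1+271/9729) = 9729/10000 ≈ 0.972900
step 2 [1y] zero: DF = P = 4787/5000 ≈ 0.957400
step 3 [1.5y] zero: DF = P = 4621/5000 ≈ 0.924200
step 4 [2y] swap r/2=934/37611: DF=(1 − 934/37611·(0.972900+0.957400+0.924200))/(1+934/37611) = 4533/5000 ≈ 0.906600
step 5 [2.5y] bond c/2=3/160: DF=(786901/800000 − 3/160·(0.972900+0.957400+0.924200+0.906600))/(1+3/160) = 8963/10000 ≈ 0.896300
step 6 [3y] bond c/2=13/400: DF=(2097629/2000000 − 13/400·(0.972900+0.957400+0.924200+0.906600+0.896300))/(1+13/400) = 2173/2500 ≈ 0.869200

1 1/2 9729/10000
2 1 4787/5000
3 3/2 4621/5000
4 2 4533/5000
5 5/2 8963/10000
6 3 2173/2500
s(1.5y) = (1/(4621/5000) − 1)/(3/2) = 758/13863 ≈ 5.4678%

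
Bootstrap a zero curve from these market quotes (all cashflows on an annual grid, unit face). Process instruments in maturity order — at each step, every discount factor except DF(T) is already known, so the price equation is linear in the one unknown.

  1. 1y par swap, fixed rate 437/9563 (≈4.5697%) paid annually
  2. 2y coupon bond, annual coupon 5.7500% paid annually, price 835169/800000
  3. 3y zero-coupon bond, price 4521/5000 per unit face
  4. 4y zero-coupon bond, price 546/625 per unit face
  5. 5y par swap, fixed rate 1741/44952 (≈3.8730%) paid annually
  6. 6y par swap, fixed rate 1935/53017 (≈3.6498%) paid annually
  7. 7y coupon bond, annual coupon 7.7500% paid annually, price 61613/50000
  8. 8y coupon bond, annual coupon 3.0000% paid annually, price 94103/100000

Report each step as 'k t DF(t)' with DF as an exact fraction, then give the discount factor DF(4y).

step 1 [1y] swap r/1=437/9563: DF=(1 − 437/9563·(0))/(1+437/9563) = 9563/10000 ≈ 0.956300
step 2 [2y] bond c/1=23/400: DF=(835169/800000 − 23/400·(0.956300))/(1+23/400) = 1169/1250 ≈ 0.935200
step 3 [3y] zero: DF = P = 4521/5000 ≈ 0.904200
step 4 [4y] zero: DF = P = 546/625 ≈ 0.873600
step 5 [5y] swap r/1=1741/44952: DF=(1 − 1741/44952·(0.956300+0.935200+0.904200+0.873600))/(1+1741/44952) = 8259/10000 ≈ 0.825900
step 6 [6y] swap r/1=1935/53017: DF=(1 − 1935/53017·(0.956300+0.935200+0.904200+0.873600+0.825900))/(1+1935/53017) = 1613/2000 ≈ 0.806500
step 7 [7y] bond c/1=31/400: DF=(61613/50000 − 31/400·(0.956300+0.935200+0.904200+0.873600+0.825900+0.806500))/(1+31/400) = 7623/10000 ≈ 0.762300
step 8 [8y] bond c/1=3/100: DF=(94103/100000 − 3/100·(0.956300+0.935200+0.904200+0.873600+0.825900+0.806500+0.762300))/(1+3/100) = 737/1000 ≈ 0.737000

1 1 9563/10000
2 2 1169/1250
3 3 4521/5000
4 4 546/625
5 5 8259/10000
6 6 1613/2000
7 7 7623/10000
8 8 737/1000
DF(4y) = 546/625 ≈ 0.873600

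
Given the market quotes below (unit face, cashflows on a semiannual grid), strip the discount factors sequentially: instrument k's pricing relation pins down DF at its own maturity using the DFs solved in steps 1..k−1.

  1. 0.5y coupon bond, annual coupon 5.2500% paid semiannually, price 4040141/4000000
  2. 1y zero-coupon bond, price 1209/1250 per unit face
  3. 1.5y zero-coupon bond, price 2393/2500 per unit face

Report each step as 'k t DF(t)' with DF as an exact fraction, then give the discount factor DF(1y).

1 1/2 4921/5000
2 1 1209/1250
3 3/2 2393/2500
DF(1y) = 1209/1250 ≈ 0.967200

step 1 [0.5y] bond c/2=21/800: DF=(4040141/4000000 − 21/800·(0))/(1+21/800) = 4921/5000 ≈ 0.984200
step 2 [1y] zero: DF = P = 1209/1250 ≈ 0.967200
step 3 [1.5y] zero: DF = P = 2393/2500 ≈ 0.957200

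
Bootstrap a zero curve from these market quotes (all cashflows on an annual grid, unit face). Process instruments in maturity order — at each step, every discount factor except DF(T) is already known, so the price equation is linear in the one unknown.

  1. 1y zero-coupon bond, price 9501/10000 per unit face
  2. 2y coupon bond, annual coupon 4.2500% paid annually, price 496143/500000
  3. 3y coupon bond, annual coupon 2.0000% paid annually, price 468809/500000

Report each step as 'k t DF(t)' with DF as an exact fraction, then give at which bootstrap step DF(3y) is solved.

step 1 [1y] zero: DF = P = 9501/10000 ≈ 0.950100
step 2 [2y] bond c/1=17/400: DF=(496143/500000 − 17/400·(0.950100))/(1+17/400) = 9131/10000 ≈ 0.913100
step 3 [3y] bond c/1=1/50: DF=(468809/500000 − 1/50·(0.950100+0.913100))/(1+1/50) = 8827/10000 ≈ 0.882700

1 1 9501/10000
2 2 9131/10000
3 3 8827/10000
DF(3y) is solved at step 3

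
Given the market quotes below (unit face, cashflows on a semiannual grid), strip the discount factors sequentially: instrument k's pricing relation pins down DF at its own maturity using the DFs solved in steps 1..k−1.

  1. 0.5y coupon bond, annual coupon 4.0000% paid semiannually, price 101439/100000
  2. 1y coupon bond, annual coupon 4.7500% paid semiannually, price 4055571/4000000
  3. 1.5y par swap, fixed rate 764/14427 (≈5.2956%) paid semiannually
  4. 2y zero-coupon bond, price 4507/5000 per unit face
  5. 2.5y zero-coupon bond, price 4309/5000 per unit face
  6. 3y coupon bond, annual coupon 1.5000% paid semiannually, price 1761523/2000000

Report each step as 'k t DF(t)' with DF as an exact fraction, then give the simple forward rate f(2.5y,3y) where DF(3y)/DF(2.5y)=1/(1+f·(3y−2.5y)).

1 1/2 1989/2000
2 1 9673/10000
3 3/2 2309/2500
4 2 4507/5000
5 5/2 4309/5000
6 3 2099/2500
f(2.5y,3y) = ((4309/5000)/(2099/2500) − 1)/(1/2) = 111/2099 ≈ 5.2882%

step 1 [0.5y] bond c/2=1/50: DF=(101439/100000 − 1/50·(0))/(1+1/50) = 1989/2000 ≈ 0.994500
step 2 [1y] bond c/2=19/800: DF=(4055571/4000000 − 19/800·(0.994500))/(1+19/800) = 9673/10000 ≈ 0.967300
step 3 [1.5y] swap r/2=382/14427: DF=(1 − 382/14427·(0.994500+0.967300))/(1+382/14427) = 2309/2500 ≈ 0.923600
step 4 [2y] zero: DF = P = 4507/5000 ≈ 0.901400
step 5 [2.5y] zero: DF = P = 4309/5000 ≈ 0.861800
step 6 [3y] bond c/2=3/400: DF=(1761523/2000000 − 3/400·(0.994500+0.967300+0.923600+0.901400+0.861800))/(1+3/400) = 2099/2500 ≈ 0.839600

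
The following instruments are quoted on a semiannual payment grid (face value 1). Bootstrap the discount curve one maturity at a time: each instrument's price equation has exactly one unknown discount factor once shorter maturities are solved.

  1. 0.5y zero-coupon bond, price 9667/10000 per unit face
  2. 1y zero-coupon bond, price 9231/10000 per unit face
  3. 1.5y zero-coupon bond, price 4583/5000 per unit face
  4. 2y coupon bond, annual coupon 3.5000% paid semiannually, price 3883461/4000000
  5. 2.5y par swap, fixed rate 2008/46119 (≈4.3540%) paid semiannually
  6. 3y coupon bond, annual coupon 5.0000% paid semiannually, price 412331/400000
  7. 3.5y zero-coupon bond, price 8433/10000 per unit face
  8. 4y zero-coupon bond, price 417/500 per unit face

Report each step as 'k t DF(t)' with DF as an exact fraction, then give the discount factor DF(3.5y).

1 1/2 9667/10000
2 1 9231/10000
3 3/2 4583/5000
4 2 9059/10000
5 5/2 2249/2500
6 3 2233/2500
7 7/2 8433/10000
8 4 417/500
DF(3.5y) = 8433/10000 ≈ 0.843300

step 1 [0.5y] zero: DF = P = 9667/10000 ≈ 0.966700
step 2 [1y] zero: DF = P = 9231/10000 ≈ 0.923100
step 3 [1.5y] zero: DF = P = 4583/5000 ≈ 0.916600
step 4 [2y] bond c/2=7/400: DF=(3883461/4000000 − 7/400·(0.966700+0.923100+0.916600))/(1+7/400) = 9059/10000 ≈ 0.905900
step 5 [2.5y] swap r/2=1004/46119: DF=(1 − 1004/46119·(0.966700+0.923100+0.916600+0.905900))/(1+1004/46119) = 2249/2500 ≈ 0.899600
step 6 [3y] bond c/2=1/40: DF=(412331/400000 − 1/40·(0.966700+0.923100+0.916600+0.905900+0.899600))/(1+1/40) = 2233/2500 ≈ 0.893200
step 7 [3.5y] zero: DF = P = 8433/10000 ≈ 0.843300
step 8 [4y] zero: DF = P = 417/500 ≈ 0.834000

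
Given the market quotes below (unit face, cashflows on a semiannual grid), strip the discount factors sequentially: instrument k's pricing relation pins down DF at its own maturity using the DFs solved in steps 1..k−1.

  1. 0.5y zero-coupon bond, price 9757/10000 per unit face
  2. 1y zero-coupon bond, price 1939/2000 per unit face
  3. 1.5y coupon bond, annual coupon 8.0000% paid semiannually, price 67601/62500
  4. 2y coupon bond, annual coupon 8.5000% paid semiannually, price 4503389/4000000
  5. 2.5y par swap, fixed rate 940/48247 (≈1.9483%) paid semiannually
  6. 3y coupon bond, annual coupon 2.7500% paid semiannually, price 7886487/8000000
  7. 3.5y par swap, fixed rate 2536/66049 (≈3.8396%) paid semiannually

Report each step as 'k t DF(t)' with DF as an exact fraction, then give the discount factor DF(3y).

1 1/2 9757/10000
2 1 1939/2000
3 3/2 2413/2500
4 2 9613/10000
5 5/2 953/1000
6 3 907/1000
7 7/2 2183/2500
DF(3y) = 907/1000 ≈ 0.907000

step 1 [0.5y] zero: DF = P = 9757/10000 ≈ 0.975700
step 2 [1y] zero: DF = P = 1939/2000 ≈ 0.969500
step 3 [1.5y] bond c/2=1/25: DF=(67601/62500 − 1/25·(0.975700+0.969500))/(1+1/25) = 2413/2500 ≈ 0.965200
step 4 [2y] bond c/2=17/400: DF=(4503389/4000000 − 17/400·(0.975700+0.969500+0.965200))/(1+17/400) = 9613/10000 ≈ 0.961300
step 5 [2.5y] swap r/2=470/48247: DF=(1 − 470/48247·(0.975700+0.969500+0.965200+0.961300))/(1+470/48247) = 953/1000 ≈ 0.953000
step 6 [3y] bond c/2=11/800: DF=(7886487/8000000 − 11/800·(0.975700+0.969500+0.965200+0.961300+0.953000))/(1+11/800) = 907/1000 ≈ 0.907000
step 7 [3.5y] swap r/2=1268/66049: DF=(1 − 1268/66049·(0.975700+0.969500+0.965200+0.961300+0.953000+0.907000))/(1+1268/66049) = 2183/2500 ≈ 0.873200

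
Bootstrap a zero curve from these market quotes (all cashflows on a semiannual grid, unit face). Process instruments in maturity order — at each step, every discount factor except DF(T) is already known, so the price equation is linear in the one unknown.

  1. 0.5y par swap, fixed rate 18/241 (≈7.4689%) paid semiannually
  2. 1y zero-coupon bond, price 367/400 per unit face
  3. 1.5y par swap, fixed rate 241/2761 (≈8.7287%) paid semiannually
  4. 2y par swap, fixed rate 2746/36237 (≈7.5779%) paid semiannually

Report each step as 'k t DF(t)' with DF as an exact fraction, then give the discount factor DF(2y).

1 1/2 241/250
2 1 367/400
3 3/2 1759/2000
4 2 8627/10000
DF(2y) = 8627/10000 ≈ 0.862700

step 1 [0.5y] swap r/2=9/241: DF=(1 − 9/241·(0))/(1+9/241) = 241/250 ≈ 0.964000
step 2 [1y] zero: DF = P = 367/400 ≈ 0.917500
step 3 [1.5y] swap r/2=241/5522: DF=(1 − 241/5522·(0.964000+0.917500))/(1+241/5522) = 1759/2000 ≈ 0.879500
step 4 [2y] swap r/2=1373/36237: DF=(1 − 1373/36237·(0.964000+0.917500+0.879500))/(1+1373/36237) = 8627/10000 ≈ 0.862700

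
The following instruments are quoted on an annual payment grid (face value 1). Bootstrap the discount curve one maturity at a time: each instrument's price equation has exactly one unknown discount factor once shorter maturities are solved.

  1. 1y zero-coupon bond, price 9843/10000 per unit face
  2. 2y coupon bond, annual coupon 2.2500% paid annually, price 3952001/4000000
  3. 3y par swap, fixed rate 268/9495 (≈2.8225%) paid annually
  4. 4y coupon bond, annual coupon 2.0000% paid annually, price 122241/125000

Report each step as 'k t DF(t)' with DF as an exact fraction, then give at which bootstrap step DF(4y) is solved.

1 1 9843/10000
2 2 4723/5000
3 3 2299/2500
4 4 9029/10000
DF(4y) is solved at step 4

step 1 [1y] zero: DF = P = 9843/10000 ≈ 0.984300
step 2 [2y] bond c/1=9/400: DF=(3952001/4000000 − 9/400·(0.984300))/(1+9/400) = 4723/5000 ≈ 0.944600
step 3 [3y] swap r/1=268/9495: DF=(1 − 268/9495·(0.984300+0.944600))/(1+268/9495) = 2299/2500 ≈ 0.919600
step 4 [4y] bond c/1=1/50: DF=(122241/125000 − 1/50·(0.984300+0.944600+0.919600))/(1+1/50) = 9029/10000 ≈ 0.902900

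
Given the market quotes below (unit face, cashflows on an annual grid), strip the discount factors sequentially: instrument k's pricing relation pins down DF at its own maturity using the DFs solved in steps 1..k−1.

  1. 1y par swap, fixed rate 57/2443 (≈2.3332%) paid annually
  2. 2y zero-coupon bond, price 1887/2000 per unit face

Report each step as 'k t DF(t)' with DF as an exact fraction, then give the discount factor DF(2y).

1 1 2443/2500
2 2 1887/2000
DF(2y) = 1887/2000 ≈ 0.943500

step 1 [1y] swap r/1=57/2443: DF=(1 − 57/2443·(0))/(1+57/2443) = 2443/2500 ≈ 0.977200
step 2 [2y] zero: DF = P = 1887/2000 ≈ 0.943500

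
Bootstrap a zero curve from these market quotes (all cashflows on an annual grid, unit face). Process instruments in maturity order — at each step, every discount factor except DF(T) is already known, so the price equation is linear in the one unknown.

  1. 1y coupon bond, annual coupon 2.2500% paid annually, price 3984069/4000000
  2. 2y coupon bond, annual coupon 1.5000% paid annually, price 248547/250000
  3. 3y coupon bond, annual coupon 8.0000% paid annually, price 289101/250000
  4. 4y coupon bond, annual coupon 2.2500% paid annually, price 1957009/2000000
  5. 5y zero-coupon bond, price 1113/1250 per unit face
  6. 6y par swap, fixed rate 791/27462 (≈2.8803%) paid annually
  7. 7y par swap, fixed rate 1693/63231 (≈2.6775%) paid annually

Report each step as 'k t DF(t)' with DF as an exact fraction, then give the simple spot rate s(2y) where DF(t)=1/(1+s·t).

1 1 9741/10000
2 2 9651/10000
3 3 9271/10000
4 4 8939/10000
5 5 1113/1250
6 6 4209/5000
7 7 8307/10000
s(2y) = (1/(9651/10000) − 1)/(2) = 349/19302 ≈ 1.8081%

step 1 [1y] bond c/1=9/400: DF=(3984069/4000000 − 9/400·(0))/(1+9/400) = 9741/10000 ≈ 0.974100
step 2 [2y] bond c/1=3/200: DF=(248547/250000 − 3/200·(0.974100))/(1+3/200) = 9651/10000 ≈ 0.965100
step 3 [3y] bond c/1=2/25: DF=(289101/250000 − 2/25·(0.974100+0.965100))/(1+2/25) = 9271/10000 ≈ 0.927100
step 4 [4y] bond c/1=9/400: DF=(1957009/2000000 − 9/400·(0.974100+0.965100+0.927100))/(1+9/400) = 8939/10000 ≈ 0.893900
step 5 [5y] zero: DF = P = 1113/1250 ≈ 0.890400
step 6 [6y] swap r/1=791/27462: DF=(1 − 791/27462·(0.974100+0.965100+0.927100+0.893900+0.890400))/(1+791/27462) = 4209/5000 ≈ 0.841800
step 7 [7y] swap r/1=1693/63231: DF=(1 − 1693/63231·(0.974100+0.965100+0.927100+0.893900+0.890400+0.841800))/(1+1693/63231) = 8307/10000 ≈ 0.830700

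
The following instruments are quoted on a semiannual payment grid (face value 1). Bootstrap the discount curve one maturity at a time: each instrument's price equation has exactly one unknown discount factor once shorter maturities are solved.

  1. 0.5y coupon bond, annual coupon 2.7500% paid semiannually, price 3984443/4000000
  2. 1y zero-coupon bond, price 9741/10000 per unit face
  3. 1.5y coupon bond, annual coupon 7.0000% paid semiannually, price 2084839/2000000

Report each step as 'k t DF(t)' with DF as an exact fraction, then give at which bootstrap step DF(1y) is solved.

1 1/2 4913/5000
2 1 9741/10000
3 3/2 941/1000
DF(1y) is solved at step 2

step 1 [0.5y] bond c/2=11/800: DF=(3984443/4000000 − 11/800·(0))/(1+11/800) = 4913/5000 ≈ 0.982600
step 2 [1y] zero: DF = P = 9741/10000 ≈ 0.974100
step 3 [1.5y] bond c/2=7/200: DF=(2084839/2000000 − 7/200·(0.982600+0.974100))/(1+7/200) = 941/1000 ≈ 0.941000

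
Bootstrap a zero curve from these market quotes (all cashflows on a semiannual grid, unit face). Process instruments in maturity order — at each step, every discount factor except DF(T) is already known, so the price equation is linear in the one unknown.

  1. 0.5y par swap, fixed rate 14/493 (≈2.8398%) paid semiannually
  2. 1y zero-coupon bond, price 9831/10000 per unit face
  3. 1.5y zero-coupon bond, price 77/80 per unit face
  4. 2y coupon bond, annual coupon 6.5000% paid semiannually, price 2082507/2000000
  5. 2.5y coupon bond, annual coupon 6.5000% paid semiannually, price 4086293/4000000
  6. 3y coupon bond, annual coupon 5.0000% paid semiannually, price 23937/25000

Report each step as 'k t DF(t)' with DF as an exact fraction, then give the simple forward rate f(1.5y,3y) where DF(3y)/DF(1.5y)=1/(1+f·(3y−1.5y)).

1 1/2 493/500
2 1 9831/10000
3 3/2 77/80
4 2 4581/5000
5 5/2 8683/10000
6 3 8191/10000
f(1.5y,3y) = ((77/80)/(8191/10000) − 1)/(3/2) = 956/8191 ≈ 11.6713%

step 1 [0.5y] swap r/2=7/493: DF=(1 − 7/493·(0))/(1+7/493) = 493/500 ≈ 0.986000
step 2 [1y] zero: DF = P = 9831/10000 ≈ 0.983100
step 3 [1.5y] zero: DF = P = 77/80 ≈ 0.962500
step 4 [2y] bond c/2=13/400: DF=(2082507/2000000 − 13/400·(0.986000+0.983100+0.962500))/(1+13/400) = 4581/5000 ≈ 0.916200
step 5 [2.5y] bond c/2=13/400: DF=(4086293/4000000 − 13/400·(0.986000+0.983100+0.962500+0.916200))/(1+13/400) = 8683/10000 ≈ 0.868300
step 6 [3y] bond c/2=1/40: DF=(23937/25000 − 1/40·(0.986000+0.983100+0.962500+0.916200+0.868300))/(1+1/40) = 8191/10000 ≈ 0.819100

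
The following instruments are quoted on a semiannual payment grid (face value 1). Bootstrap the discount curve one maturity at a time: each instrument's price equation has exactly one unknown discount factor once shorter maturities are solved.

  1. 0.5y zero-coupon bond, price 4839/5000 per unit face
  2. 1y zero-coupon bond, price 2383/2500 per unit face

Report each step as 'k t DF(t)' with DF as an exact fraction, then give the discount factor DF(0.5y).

1 1/2 4839/5000
2 1 2383/2500
DF(0.5y) = 4839/5000 ≈ 0.967800

step 1 [0.5y] zero: DF = P = 4839/5000 ≈ 0.967800
step 2 [1y] zero: DF = P = 2383/2500 ≈ 0.953200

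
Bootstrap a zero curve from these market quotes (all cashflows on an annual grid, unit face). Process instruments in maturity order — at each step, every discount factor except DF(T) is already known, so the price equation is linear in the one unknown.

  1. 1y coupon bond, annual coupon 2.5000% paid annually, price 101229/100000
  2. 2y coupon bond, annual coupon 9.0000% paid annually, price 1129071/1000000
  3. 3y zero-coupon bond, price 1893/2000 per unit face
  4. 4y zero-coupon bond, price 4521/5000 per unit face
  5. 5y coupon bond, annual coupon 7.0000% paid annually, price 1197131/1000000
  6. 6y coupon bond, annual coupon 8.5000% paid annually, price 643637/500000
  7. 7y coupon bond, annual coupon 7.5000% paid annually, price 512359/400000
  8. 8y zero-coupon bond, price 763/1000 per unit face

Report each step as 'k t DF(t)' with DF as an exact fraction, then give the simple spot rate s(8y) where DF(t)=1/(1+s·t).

1 1 2469/2500
2 2 9543/10000
3 3 1893/2000
4 4 4521/5000
5 5 8707/10000
6 6 8211/10000
7 7 8089/10000
8 8 763/1000
s(8y) = (1/(763/1000) − 1)/(8) = 237/6104 ≈ 3.8827%

step 1 [1y] bond c/1=1/40: DF=(101229/100000 − 1/40·(0))/(1+1/40) = 2469/2500 ≈ 0.987600
step 2 [2y] bond c/1=9/100: DF=(1129071/1000000 − 9/100·(0.987600))/(1+9/100) = 9543/10000 ≈ 0.954300
step 3 [3y] zero: DF = P = 1893/2000 ≈ 0.946500
step 4 [4y] zero: DF = P = 4521/5000 ≈ 0.904200
step 5 [5y] bond c/1=7/100: DF=(1197131/1000000 − 7/100·(0.987600+0.954300+0.946500+0.904200))/(1+7/100) = 8707/10000 ≈ 0.870700
step 6 [6y] bond c/1=17/200: DF=(643637/500000 − 17/200·(0.987600+0.954300+0.946500+0.904200+0.870700))/(1+17/200) = 8211/10000 ≈ 0.821100
step 7 [7y] bond c/1=3/40: DF=(512359/400000 − 3/40·(0.987600+0.954300+0.946500+0.904200+0.870700+0.821100))/(1+3/40) = 8089/10000 ≈ 0.808900
step 8 [8y] zero: DF = P = 763/1000 ≈ 0.763000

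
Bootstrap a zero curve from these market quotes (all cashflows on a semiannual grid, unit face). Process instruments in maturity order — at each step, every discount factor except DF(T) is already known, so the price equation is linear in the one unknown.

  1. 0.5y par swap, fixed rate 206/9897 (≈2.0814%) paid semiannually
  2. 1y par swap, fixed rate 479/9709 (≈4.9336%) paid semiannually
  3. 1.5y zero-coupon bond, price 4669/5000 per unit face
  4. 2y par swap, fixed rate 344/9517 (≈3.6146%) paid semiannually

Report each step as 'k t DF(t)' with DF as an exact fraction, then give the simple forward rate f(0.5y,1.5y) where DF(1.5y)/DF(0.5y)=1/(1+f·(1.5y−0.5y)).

1 1/2 9897/10000
2 1 9521/10000
3 3/2 4669/5000
4 2 582/625
f(0.5y,1.5y) = ((9897/10000)/(4669/5000) − 1)/(1) = 559/9338 ≈ 5.9863%

step 1 [0.5y] swap r/2=103/9897: DF=(1 − 103/9897·(0))/(1+103/9897) = 9897/10000 ≈ 0.989700
step 2 [1y] swap r/2=479/19418: DF=(1 − 479/19418·(0.989700))/(1+479/19418) = 9521/10000 ≈ 0.952100
step 3 [1.5y] zero: DF = P = 4669/5000 ≈ 0.933800
step 4 [2y] swap r/2=172/9517: DF=(1 − 172/9517·(0.989700+0.952100+0.933800))/(1+172/9517) = 582/625 ≈ 0.931200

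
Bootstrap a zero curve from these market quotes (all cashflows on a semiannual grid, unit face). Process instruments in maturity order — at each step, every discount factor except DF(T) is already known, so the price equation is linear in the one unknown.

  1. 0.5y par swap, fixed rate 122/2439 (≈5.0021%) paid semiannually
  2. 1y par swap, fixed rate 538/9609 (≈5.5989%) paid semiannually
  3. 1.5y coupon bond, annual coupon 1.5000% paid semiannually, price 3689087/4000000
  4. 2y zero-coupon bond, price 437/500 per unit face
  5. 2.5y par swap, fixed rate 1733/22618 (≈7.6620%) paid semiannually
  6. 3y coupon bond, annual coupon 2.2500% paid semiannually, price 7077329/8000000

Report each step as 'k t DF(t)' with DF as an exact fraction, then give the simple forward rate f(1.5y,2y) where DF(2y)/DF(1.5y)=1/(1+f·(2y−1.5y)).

1 1/2 2439/2500
2 1 4731/5000
3 3/2 9011/10000
4 2 437/500
5 5/2 8267/10000
6 3 1649/2000
f(1.5y,2y) = ((9011/10000)/(437/500) − 1)/(1/2) = 271/4370 ≈ 6.2014%

step 1 [0.5y] swap r/2=61/2439: DF=(1 − 61/2439·(0))/(1+61/2439) = 2439/2500 ≈ 0.975600
step 2 [1y] swap r/2=269/9609: DF=(1 − 269/9609·(0.975600))/(1+269/9609) = 4731/5000 ≈ 0.946200
step 3 [1.5y] bond c/2=3/400: DF=(3689087/4000000 − 3/400·(0.975600+0.946200))/(1+3/400) = 9011/10000 ≈ 0.901100
step 4 [2y] zero: DF = P = 437/500 ≈ 0.874000
step 5 [2.5y] swap r/2=1733/45236: DF=(1 − 1733/45236·(0.975600+0.946200+0.901100+0.874000))/(1+1733/45236) = 8267/10000 ≈ 0.826700
step 6 [3y] bond c/2=9/800: DF=(7077329/8000000 − 9/800·(0.975600+0.946200+0.901100+0.874000+0.826700))/(1+9/800) = 1649/2000 ≈ 0.824500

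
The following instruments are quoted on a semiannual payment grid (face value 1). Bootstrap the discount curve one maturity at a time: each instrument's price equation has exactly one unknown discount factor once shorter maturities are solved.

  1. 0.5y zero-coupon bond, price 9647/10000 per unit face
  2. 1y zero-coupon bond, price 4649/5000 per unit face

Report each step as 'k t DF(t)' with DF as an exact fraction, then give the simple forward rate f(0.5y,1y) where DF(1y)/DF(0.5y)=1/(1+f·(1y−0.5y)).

step 1 [0.5y] zero: DF = P = 9647/10000 ≈ 0.964700
step 2 [1y] zero: DF = P = 4649/5000 ≈ 0.929800

1 1/2 9647/10000
2 1 4649/5000
f(0.5y,1y) = ((9647/10000)/(4649/5000) − 1)/(1/2) = 349/4649 ≈ 7.5070%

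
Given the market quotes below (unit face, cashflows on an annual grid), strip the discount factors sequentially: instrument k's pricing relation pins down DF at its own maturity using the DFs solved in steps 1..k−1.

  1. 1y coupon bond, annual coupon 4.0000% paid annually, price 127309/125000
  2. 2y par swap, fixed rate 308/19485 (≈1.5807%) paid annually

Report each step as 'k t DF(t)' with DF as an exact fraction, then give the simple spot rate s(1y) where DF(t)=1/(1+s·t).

1 1 9793/10000
2 2 2423/2500
s(1y) = (1/(9793/10000) − 1)/(1) = 207/9793 ≈ 2.1138%

step 1 [1y] bond c/1=1/25: DF=(127309/125000 − 1/25·(0))/(1+1/25) = 9793/10000 ≈ 0.979300
step 2 [2y] swap r/1=308/19485: DF=(1 − 308/19485·(0.979300))/(1+308/19485) = 2423/2500 ≈ 0.969200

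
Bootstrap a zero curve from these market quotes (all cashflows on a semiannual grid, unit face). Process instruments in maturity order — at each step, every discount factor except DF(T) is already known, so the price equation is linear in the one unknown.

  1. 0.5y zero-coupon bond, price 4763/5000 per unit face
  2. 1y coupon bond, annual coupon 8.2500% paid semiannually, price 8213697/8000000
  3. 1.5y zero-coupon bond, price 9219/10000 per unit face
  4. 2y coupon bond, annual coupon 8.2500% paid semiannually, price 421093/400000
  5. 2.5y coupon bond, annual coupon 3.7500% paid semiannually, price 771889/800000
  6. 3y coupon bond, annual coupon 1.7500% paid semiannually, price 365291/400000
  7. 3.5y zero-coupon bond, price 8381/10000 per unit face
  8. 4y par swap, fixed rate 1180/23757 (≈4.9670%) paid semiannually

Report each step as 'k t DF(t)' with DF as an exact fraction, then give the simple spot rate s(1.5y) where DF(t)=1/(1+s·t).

step 1 [0.5y] zero: DF = P = 4763/5000 ≈ 0.952600
step 2 [1y] bond c/2=33/800: DF=(8213697/8000000 − 33/800·(0.952600))/(1+33/800) = 9483/10000 ≈ 0.948300
step 3 [1.5y] zero: DF = P = 9219/10000 ≈ 0.921900
step 4 [2y] bond c/2=33/800: DF=(421093/400000 − 33/800·(0.952600+0.948300+0.921900))/(1+33/800) = 562/625 ≈ 0.899200
step 5 [2.5y] bond c/2=3/160: DF=(771889/800000 − 3/160·(0.952600+0.948300+0.921900+0.899200))/(1+3/160) = 4393/5000 ≈ 0.878600
step 6 [3y] bond c/2=7/800: DF=(365291/400000 − 7/800·(0.952600+0.948300+0.921900+0.899200+0.878600))/(1+7/800) = 4327/5000 ≈ 0.865400
step 7 [3.5y] zero: DF = P = 8381/10000 ≈ 0.838100
step 8 [4y] swap r/2=590/23757: DF=(1 − 590/23757·(0.952600+0.948300+0.921900+0.899200+0.878600+0.865400+0.838100))/(1+590/23757) = 823/1000 ≈ 0.823000

1 1/2 4763/5000
2 1 9483/10000
3 3/2 9219/10000
4 2 562/625
5 5/2 4393/5000
6 3 4327/5000
7 7/2 8381/10000
8 4 823/1000
s(1.5y) = (1/(9219/10000) − 1)/(3/2) = 1562/27657 ≈ 5.6478%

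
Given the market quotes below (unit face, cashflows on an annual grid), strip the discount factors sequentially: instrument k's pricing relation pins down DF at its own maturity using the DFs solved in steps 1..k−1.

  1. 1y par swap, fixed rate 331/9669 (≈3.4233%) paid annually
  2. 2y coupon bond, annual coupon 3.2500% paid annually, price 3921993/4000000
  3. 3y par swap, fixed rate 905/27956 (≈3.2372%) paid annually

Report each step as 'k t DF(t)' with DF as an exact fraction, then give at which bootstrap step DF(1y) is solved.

step 1 [1y] swap r/1=331/9669: DF=(1 − 331/9669·(0))/(1+331/9669) = 9669/10000 ≈ 0.966900
step 2 [2y] bond c/1=13/400: DF=(3921993/4000000 − 13/400·(0.966900))/(1+13/400) = 1149/1250 ≈ 0.919200
step 3 [3y] swap r/1=905/27956: DF=(1 − 905/27956·(0.966900+0.919200))/(1+905/27956) = 1819/2000 ≈ 0.909500

1 1 9669/10000
2 2 1149/1250
3 3 1819/2000
DF(1y) is solved at step 1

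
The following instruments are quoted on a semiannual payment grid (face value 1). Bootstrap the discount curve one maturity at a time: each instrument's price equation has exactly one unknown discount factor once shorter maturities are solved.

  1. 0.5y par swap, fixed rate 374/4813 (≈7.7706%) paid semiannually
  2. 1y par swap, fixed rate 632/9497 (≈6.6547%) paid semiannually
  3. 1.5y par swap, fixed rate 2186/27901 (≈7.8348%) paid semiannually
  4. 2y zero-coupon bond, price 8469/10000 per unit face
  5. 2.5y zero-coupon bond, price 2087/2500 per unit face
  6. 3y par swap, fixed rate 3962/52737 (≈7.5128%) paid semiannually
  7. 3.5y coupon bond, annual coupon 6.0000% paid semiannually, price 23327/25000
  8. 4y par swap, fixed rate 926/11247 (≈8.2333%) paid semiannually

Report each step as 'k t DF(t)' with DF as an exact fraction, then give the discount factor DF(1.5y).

1 1/2 4813/5000
2 1 1171/1250
3 3/2 8907/10000
4 2 8469/10000
5 5/2 2087/2500
6 3 8019/10000
7 7/2 7523/10000
8 4 3611/5000
DF(1.5y) = 8907/10000 ≈ 0.890700

step 1 [0.5y] swap r/2=187/4813: DF=(1 − 187/4813·(0))/(1+187/4813) = 4813/5000 ≈ 0.962600
step 2 [1y] swap r/2=316/9497: DF=(1 − 316/9497·(0.962600))/(1+316/9497) = 1171/1250 ≈ 0.936800
step 3 [1.5y] swap r/2=1093/27901: DF=(1 − 1093/27901·(0.962600+0.936800))/(1+1093/27901) = 8907/10000 ≈ 0.890700
step 4 [2y] zero: DF = P = 8469/10000 ≈ 0.846900
step 5 [2.5y] zero: DF = P = 2087/2500 ≈ 0.834800
step 6 [3y] swap r/2=1981/52737: DF=(1 − 1981/52737·(0.962600+0.936800+0.890700+0.846900+0.834800))/(1+1981/52737) = 8019/10000 ≈ 0.801900
step 7 [3.5y] bond c/2=3/100: DF=(23327/25000 − 3/100·(0.962600+0.936800+0.890700+0.846900+0.834800+0.801900))/(1+3/100) = 7523/10000 ≈ 0.752300
step 8 [4y] swap r/2=463/11247: DF=(1 − 463/11247·(0.962600+0.936800+0.890700+0.846900+0.834800+0.801900+0.752300))/(1+463/11247) = 3611/5000 ≈ 0.722200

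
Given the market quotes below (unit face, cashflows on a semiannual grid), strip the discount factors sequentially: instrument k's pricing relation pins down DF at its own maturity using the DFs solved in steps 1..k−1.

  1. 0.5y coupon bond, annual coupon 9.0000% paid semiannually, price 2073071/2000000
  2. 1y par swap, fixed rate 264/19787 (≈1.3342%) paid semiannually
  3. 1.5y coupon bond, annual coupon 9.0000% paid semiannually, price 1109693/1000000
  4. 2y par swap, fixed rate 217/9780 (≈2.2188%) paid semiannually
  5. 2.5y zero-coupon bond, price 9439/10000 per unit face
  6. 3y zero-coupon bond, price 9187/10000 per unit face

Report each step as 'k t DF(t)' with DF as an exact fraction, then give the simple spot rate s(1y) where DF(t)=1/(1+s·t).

1 1/2 9919/10000
2 1 2467/2500
3 3/2 9767/10000
4 2 4783/5000
5 5/2 9439/10000
6 3 9187/10000
s(1y) = (1/(2467/2500) − 1)/(1) = 33/2467 ≈ 1.3377%

step 1 [0.5y] bond c/2=9/200: DF=(2073071/2000000 − 9/200·(0))/(1+9/200) = 9919/10000 ≈ 0.991900
step 2 [1y] swap r/2=132/19787: DF=(1 − 132/19787·(0.991900))/(1+132/19787) = 2467/2500 ≈ 0.986800
step 3 [1.5y] bond c/2=9/200: DF=(1109693/1000000 − 9/200·(0.991900+0.986800))/(1+9/200) = 9767/10000 ≈ 0.976700
step 4 [2y] swap r/2=217/19560: DF=(1 − 217/19560·(0.991900+0.986800+0.976700))/(1+217/19560) = 4783/5000 ≈ 0.956600
step 5 [2.5y] zero: DF = P = 9439/10000 ≈ 0.943900
step 6 [3y] zero: DF = P = 9187/10000 ≈ 0.918700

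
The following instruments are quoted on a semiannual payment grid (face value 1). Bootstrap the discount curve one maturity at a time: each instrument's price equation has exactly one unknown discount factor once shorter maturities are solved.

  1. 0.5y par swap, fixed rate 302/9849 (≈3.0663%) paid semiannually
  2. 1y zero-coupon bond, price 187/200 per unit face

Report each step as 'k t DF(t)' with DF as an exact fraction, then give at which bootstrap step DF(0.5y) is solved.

step 1 [0.5y] swap r/2=151/9849: DF=(1 − 151/9849·(0))/(1+151/9849) = 9849/10000 ≈ 0.984900
step 2 [1y] zero: DF = P = 187/200 ≈ 0.935000

1 1/2 9849/10000
2 1 187/200
DF(0.5y) is solved at step 1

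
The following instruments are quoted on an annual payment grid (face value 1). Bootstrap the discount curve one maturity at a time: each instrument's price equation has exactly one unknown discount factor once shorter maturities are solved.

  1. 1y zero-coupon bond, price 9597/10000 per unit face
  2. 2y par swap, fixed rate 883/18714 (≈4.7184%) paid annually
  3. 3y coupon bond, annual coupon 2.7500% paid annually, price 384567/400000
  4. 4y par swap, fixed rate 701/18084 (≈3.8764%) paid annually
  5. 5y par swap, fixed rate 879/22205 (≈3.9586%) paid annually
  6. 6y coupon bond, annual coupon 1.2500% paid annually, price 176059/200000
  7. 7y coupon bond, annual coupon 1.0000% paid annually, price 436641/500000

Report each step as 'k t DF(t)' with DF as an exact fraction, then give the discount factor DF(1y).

1 1 9597/10000
2 2 9117/10000
3 3 1107/1250
4 4 4299/5000
5 5 4121/5000
6 6 4073/5000
7 7 4063/5000
DF(1y) = 9597/10000 ≈ 0.959700

step 1 [1y] zero: DF = P = 9597/10000 ≈ 0.959700
step 2 [2y] swap r/1=883/18714: DF=(1 − 883/18714·(0.959700))/(1+883/18714) = 9117/10000 ≈ 0.911700
step 3 [3y] bond c/1=11/400: DF=(384567/400000 − 11/400·(0.959700+0.911700))/(1+11/400) = 1107/1250 ≈ 0.885600
step 4 [4y] swap r/1=701/18084: DF=(1 − 701/18084·(0.959700+0.911700+0.885600))/(1+701/18084) = 4299/5000 ≈ 0.859800
step 5 [5y] swap r/1=879/22205: DF=(1 − 879/22205·(0.959700+0.911700+0.885600+0.859800))/(1+879/22205) = 4121/5000 ≈ 0.824200
step 6 [6y] bond c/1=1/80: DF=(176059/200000 − 1/80·(0.959700+0.911700+0.885600+0.859800+0.824200))/(1+1/80) = 4073/5000 ≈ 0.814600
step 7 [7y] bond c/1=1/100: DF=(436641/500000 − 1/100·(0.959700+0.911700+0.885600+0.859800+0.824200+0.814600))/(1+1/100) = 4063/5000 ≈ 0.812600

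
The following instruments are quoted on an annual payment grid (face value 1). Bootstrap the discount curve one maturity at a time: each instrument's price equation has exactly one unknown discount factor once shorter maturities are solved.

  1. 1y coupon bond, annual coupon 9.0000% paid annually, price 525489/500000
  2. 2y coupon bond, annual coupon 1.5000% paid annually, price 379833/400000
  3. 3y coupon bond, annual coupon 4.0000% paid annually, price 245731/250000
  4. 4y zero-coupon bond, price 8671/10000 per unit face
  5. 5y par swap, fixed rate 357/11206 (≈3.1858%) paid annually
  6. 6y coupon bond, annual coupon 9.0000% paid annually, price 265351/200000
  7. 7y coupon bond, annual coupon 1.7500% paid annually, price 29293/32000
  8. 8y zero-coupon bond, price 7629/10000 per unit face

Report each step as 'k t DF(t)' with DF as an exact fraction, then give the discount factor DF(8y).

1 1 4821/5000
2 2 9213/10000
3 3 4363/5000
4 4 8671/10000
5 5 2143/2500
6 6 8471/10000
7 7 101/125
8 8 7629/10000
DF(8y) = 7629/10000 ≈ 0.762900

step 1 [1y] bond c/1=9/100: DF=(525489/500000 − 9/100·(0))/(1+9/100) = 4821/5000 ≈ 0.964200
step 2 [2y] bond c/1=3/200: DF=(379833/400000 − 3/200·(0.964200))/(1+3/200) = 9213/10000 ≈ 0.921300
step 3 [3y] bond c/1=1/25: DF=(245731/250000 − 1/25·(0.964200+0.921300))/(1+1/25) = 4363/5000 ≈ 0.872600
step 4 [4y] zero: DF = P = 8671/10000 ≈ 0.867100
step 5 [5y] swap r/1=357/11206: DF=(1 − 357/11206·(0.964200+0.921300+0.872600+0.867100))/(1+357/11206) = 2143/2500 ≈ 0.857200
step 6 [6y] bond c/1=9/100: DF=(265351/200000 − 9/100·(0.964200+0.921300+0.872600+0.867100+0.857200))/(1+9/100) = 8471/10000 ≈ 0.847100
step 7 [7y] bond c/1=7/400: DF=(29293/32000 − 7/400·(0.964200+0.921300+0.872600+0.867100+0.857200+0.847100))/(1+7/400) = 101/125 ≈ 0.808000
step 8 [8y] zero: DF = P = 7629/10000 ≈ 0.762900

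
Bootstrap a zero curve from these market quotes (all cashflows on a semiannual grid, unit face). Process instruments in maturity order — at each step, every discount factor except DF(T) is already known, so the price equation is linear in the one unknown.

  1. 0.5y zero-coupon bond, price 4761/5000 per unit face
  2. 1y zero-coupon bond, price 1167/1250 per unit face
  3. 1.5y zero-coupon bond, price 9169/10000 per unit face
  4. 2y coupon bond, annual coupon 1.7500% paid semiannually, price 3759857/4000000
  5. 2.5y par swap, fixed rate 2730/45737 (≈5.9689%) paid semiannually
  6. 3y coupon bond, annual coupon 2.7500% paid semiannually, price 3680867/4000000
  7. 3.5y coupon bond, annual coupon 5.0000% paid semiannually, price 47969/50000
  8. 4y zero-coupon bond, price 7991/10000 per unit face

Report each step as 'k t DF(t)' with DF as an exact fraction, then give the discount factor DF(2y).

step 1 [0.5y] zero: DF = P = 4761/5000 ≈ 0.952200
step 2 [1y] zero: DF = P = 1167/1250 ≈ 0.933600
step 3 [1.5y] zero: DF = P = 9169/10000 ≈ 0.916900
step 4 [2y] bond c/2=7/800: DF=(3759857/4000000 − 7/800·(0.952200+0.933600+0.916900))/(1+7/800) = 363/400 ≈ 0.907500
step 5 [2.5y] swap r/2=1365/45737: DF=(1 − 1365/45737·(0.952200+0.933600+0.916900+0.907500))/(1+1365/45737) = 1727/2000 ≈ 0.863500
step 6 [3y] bond c/2=11/800: DF=(3680867/4000000 − 11/800·(0.952200+0.933600+0.916900+0.907500+0.863500))/(1+11/800) = 8457/10000 ≈ 0.845700
step 7 [3.5y] bond c/2=1/40: DF=(47969/50000 − 1/40·(0.952200+0.933600+0.916900+0.907500+0.863500+0.845700))/(1+1/40) = 4019/5000 ≈ 0.803800
step 8 [4y] zero: DF = P = 7991/10000 ≈ 0.799100

1 1/2 4761/5000
2 1 1167/1250
3 3/2 9169/10000
4 2 363/400
5 5/2 1727/2000
6 3 8457/10000
7 7/2 4019/5000
8 4 7991/10000
DF(2y) = 363/400 ≈ 0.907500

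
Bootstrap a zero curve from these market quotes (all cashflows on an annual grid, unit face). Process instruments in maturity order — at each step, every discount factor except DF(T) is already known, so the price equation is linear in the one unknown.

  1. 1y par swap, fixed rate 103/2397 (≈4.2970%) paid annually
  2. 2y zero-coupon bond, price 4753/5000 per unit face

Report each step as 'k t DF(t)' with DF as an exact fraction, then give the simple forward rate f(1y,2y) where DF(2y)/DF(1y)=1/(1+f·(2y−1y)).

step 1 [1y] swap r/1=103/2397: DF=(1 − 103/2397·(0))/(1+103/2397) = 2397/2500 ≈ 0.958800
step 2 [2y] zero: DF = P = 4753/5000 ≈ 0.950600

1 1 2397/2500
2 2 4753/5000
f(1y,2y) = ((2397/2500)/(4753/5000) − 1)/(1) = 41/4753 ≈ 0.8626%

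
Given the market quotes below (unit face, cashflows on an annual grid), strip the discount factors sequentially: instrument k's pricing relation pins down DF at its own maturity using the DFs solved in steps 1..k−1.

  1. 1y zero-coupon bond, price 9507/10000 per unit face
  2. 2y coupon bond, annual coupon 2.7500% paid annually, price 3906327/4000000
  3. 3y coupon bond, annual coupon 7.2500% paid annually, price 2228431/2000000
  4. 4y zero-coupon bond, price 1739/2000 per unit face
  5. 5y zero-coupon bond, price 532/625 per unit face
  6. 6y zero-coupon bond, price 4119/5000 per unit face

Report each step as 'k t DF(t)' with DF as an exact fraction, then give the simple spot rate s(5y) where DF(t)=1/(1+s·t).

1 1 9507/10000
2 2 37/40
3 3 9121/10000
4 4 1739/2000
5 5 532/625
6 6 4119/5000
s(5y) = (1/(532/625) − 1)/(5) = 93/2660 ≈ 3.4962%

step 1 [1y] zero: DF = P = 9507/10000 ≈ 0.950700
step 2 [2y] bond c/1=11/400: DF=(3906327/4000000 − 11/400·(0.950700))/(1+11/400) = 37/40 ≈ 0.925000
step 3 [3y] bond c/1=29/400: DF=(2228431/2000000 − 29/400·(0.950700+0.925000))/(1+29/400) = 9121/10000 ≈ 0.912100
step 4 [4y] zero: DF = P = 1739/2000 ≈ 0.869500
step 5 [5y] zero: DF = P = 532/625 ≈ 0.851200
step 6 [6y] zero: DF = P = 4119/5000 ≈ 0.823800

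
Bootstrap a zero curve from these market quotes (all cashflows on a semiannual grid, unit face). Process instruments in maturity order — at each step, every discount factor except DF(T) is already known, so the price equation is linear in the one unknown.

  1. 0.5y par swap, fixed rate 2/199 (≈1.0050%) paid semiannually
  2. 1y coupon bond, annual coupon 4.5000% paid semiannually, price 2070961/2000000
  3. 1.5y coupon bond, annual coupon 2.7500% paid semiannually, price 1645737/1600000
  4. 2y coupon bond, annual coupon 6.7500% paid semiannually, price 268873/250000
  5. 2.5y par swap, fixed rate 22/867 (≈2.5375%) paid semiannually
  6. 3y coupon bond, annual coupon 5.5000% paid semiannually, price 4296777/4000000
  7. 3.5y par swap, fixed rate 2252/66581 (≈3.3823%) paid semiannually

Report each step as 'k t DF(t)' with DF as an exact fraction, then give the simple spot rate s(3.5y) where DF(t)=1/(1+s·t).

step 1 [0.5y] swap r/2=1/199: DF=(1 − 1/199·(0))/(1+1/199) = 199/200 ≈ 0.995000
step 2 [1y] bond c/2=9/400: DF=(2070961/2000000 − 9/400·(0.995000))/(1+9/400) = 2477/2500 ≈ 0.990800
step 3 [1.5y] bond c/2=11/800: DF=(1645737/1600000 − 11/800·(0.995000+0.990800))/(1+11/800) = 9877/10000 ≈ 0.987700
step 4 [2y] bond c/2=27/800: DF=(268873/250000 − 27/800·(0.995000+0.990800+0.987700))/(1+27/800) = 9433/10000 ≈ 0.943300
step 5 [2.5y] swap r/2=11/867: DF=(1 − 11/867·(0.995000+0.990800+0.987700+0.943300))/(1+11/867) = 1173/1250 ≈ 0.938400
step 6 [3y] bond c/2=11/400: DF=(4296777/4000000 − 11/400·(0.995000+0.990800+0.987700+0.943300+0.938400))/(1+11/400) = 1831/2000 ≈ 0.915500
step 7 [3.5y] swap r/2=1126/66581: DF=(1 − 1126/66581·(0.995000+0.990800+0.987700+0.943300+0.938400+0.915500))/(1+1126/66581) = 4437/5000 ≈ 0.887400

1 1/2 199/200
2 1 2477/2500
3 3/2 9877/10000
4 2 9433/10000
5 5/2 1173/1250
6 3 1831/2000
7 7/2 4437/5000
s(3.5y) = (1/(4437/5000) − 1)/(7/2) = 1126/31059 ≈ 3.6254%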